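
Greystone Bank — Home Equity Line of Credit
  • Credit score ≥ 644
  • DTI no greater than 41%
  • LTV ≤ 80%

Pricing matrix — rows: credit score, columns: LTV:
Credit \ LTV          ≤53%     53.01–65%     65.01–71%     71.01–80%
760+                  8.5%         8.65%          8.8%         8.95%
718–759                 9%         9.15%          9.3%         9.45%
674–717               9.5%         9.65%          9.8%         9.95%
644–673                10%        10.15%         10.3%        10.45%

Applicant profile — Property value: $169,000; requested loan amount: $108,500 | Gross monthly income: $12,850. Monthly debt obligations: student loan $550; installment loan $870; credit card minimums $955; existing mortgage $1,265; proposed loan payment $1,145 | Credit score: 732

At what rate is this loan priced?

9.15%

Credit score 732 ≥ 644; Total monthly debts = (550 + 870 + 955 + 1,265 + 1,145) = 4,785. Debt-to-income = 4,785/12,850 = 37.2% — meets 41% limit
Loan-to-value = 108,500/169,000 = 64.2% — pass (80% max)
Row: 732 falls in 718–759. Column: 64.2% falls in 53.01–65%. Rate = 9.15%.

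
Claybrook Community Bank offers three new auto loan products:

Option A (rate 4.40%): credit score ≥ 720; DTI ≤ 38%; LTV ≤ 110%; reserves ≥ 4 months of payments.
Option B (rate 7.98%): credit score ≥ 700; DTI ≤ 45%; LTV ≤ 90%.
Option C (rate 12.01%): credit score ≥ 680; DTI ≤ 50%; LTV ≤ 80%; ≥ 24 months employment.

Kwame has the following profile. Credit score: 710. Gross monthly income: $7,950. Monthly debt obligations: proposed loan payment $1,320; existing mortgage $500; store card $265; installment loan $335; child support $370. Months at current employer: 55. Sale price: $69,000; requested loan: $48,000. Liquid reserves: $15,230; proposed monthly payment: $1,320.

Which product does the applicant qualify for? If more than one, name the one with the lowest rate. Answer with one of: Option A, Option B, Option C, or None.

Option B

Total debts = (1,320 + 500 + 265 + 335 + 370) = 2,790; DTI = 2,790/7,950 = 35.1%.
LTV = 48,000/69,000 = 69.6%.
Reserves = 15,230/1,320 = 11.5 months.
Option A: score 710 < 720; DTI 35.1% ≤ 38%; LTV 69.6% ≤ 110%; reserves 11.5 ≥ 4 mo → does not qualify.
Option B: score 710 ≥ 700; DTI 35.1% ≤ 45%; LTV 69.6% ≤ 90% → qualifies.
Option C: score 710 ≥ 680; DTI 35.1% ≤ 50%; LTV 69.6% ≤ 80%; employment 55 ≥ 24 mo → qualifies.
Qualifying: Option B, Option C. Lowest rate is 7.98% → Option B.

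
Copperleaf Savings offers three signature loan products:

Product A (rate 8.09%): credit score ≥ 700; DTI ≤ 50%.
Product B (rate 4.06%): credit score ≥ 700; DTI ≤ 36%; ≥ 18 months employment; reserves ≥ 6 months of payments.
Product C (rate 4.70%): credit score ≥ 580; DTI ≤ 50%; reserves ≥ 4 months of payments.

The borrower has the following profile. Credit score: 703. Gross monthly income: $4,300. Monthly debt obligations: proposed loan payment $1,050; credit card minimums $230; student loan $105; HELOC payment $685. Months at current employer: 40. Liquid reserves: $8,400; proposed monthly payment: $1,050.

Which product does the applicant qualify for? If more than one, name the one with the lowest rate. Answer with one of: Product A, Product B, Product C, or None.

Product C

Total debts = (1,050 + 230 + 105 + 685) = 2,070; DTI = 2,070/4,300 = 48.1%.
Reserves = 8,400/1,050 = 8.0 months.
Product A: score 703 ≥ 700; DTI 48.1% ≤ 50% → qualifies.
Product B: score 703 ≥ 700; DTI 48.1% > 36%; employment 40 ≥ 18 mo; reserves 8.0 ≥ 6 mo → does not qualify.
Product C: score 703 ≥ 580; DTI 48.1% ≤ 50%; reserves 8.0 ≥ 4 mo → qualifies.
Qualifying: Product A, Product C. Lowest rate is 4.70% → Product C.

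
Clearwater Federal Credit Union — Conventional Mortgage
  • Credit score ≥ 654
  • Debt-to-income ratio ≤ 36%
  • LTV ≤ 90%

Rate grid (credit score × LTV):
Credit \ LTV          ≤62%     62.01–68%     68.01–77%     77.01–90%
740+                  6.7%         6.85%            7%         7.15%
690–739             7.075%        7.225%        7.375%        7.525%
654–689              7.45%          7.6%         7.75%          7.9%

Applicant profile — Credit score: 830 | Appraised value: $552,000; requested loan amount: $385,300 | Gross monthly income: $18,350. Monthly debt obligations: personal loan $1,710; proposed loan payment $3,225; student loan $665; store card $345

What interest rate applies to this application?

7%

Credit score 830 ≥ 654; Total monthly debts = (1,710 + 3,225 + 665 + 345) = 5,945. Debt-to-income = 5,945/18,350 = 32.4% — meets 36% limit
Loan-to-value = 385,300/552,000 = 69.8% — pass (90% max)
Credit 830 → row 740+; LTV 69.8% → column 68.01–77%. Grid cell → 7%.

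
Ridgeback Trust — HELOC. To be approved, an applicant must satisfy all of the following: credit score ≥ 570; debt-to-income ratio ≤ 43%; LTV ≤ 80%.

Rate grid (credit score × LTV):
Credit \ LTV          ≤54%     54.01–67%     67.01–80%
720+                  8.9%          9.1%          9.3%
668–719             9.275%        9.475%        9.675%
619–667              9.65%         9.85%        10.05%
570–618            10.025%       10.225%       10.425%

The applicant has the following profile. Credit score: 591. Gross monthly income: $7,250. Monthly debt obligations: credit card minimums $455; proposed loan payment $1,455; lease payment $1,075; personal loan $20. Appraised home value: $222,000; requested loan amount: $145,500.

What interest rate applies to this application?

10.225%

Credit score 591 ≥ 570; Total monthly debts = (455 + 1,455 + 1,075 + 20) = 3,005. DTI = 3,005/7,250 = 41.4% ≤ 43%
LTV = 145,500/222,000 = 65.5% ≤ 80%
Credit 591 → row 570–618; LTV 65.5% → column 54.01–67%. Grid cell → 10.225%.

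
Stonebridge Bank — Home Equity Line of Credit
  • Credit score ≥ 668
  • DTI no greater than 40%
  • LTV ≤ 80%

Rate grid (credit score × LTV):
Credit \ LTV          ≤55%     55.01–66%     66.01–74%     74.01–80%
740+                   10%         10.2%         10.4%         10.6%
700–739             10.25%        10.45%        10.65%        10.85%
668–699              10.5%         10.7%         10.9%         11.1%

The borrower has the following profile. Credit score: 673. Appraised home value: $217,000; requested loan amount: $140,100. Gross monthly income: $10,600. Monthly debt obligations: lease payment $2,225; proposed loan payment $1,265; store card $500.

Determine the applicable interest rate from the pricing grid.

Credit score 673 ≥ 668; Total monthly debts = (2,225 + 1,265 + 500) = 3,990. Debt-to-income = 3,990/10,600 = 37.6% — meets 40% limit
LTV: 140,100 ÷ 217,000 = 64.6%, within 80% cap
Row: 673 falls in 668–699. Column: 64.6% falls in 55.01–66%. Rate = 10.7%.

10.7%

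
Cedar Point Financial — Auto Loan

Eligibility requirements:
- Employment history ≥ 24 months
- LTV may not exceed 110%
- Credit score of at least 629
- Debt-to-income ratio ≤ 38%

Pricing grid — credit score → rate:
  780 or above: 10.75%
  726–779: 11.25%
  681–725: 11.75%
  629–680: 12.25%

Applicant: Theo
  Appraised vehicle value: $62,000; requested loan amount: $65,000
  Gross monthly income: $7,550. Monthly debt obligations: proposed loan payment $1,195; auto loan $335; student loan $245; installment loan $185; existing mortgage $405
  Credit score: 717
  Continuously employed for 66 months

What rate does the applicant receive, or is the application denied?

Credit score 717 ≥ 629 (meets minimum)
Total monthly debts = (1,195 + 335 + 245 + 185 + 405) = 2,365. DTI = 2,365/7,550 = 31.3% ≤ 38%
LTV: 65,000 ÷ 62,000 = 104.8%, within 110% cap
Employment 66 ≥ 24 months
All requirements met. Score 717 falls in the 681–725 tier → 11.75%.

Approved at 11.75%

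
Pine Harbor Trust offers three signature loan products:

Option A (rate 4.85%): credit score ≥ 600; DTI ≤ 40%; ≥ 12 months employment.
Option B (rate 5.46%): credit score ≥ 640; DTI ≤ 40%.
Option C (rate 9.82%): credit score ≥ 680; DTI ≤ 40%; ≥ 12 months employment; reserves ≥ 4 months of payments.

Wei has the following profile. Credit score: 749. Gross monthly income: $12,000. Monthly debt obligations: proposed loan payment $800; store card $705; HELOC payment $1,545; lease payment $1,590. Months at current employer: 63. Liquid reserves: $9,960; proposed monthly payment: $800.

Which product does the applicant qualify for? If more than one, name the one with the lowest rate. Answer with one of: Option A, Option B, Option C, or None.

Option A

Total debts = (800 + 705 + 1,545 + 1,590) = 4,640; DTI = 4,640/12,000 = 38.7%.
Reserves = 9,960/800 = 12.4 months.
Option A: score 749 ≥ 600; DTI 38.7% ≤ 40%; employment 63 ≥ 12 mo → qualifies.
Option B: score 749 ≥ 640; DTI 38.7% ≤ 40% → qualifies.
Option C: score 749 ≥ 680; DTI 38.7% ≤ 40%; employment 63 ≥ 12 mo; reserves 12.4 ≥ 4 mo → qualifies.
Qualifying: Option A, Option B, Option C. Lowest rate is 4.85% → Option A.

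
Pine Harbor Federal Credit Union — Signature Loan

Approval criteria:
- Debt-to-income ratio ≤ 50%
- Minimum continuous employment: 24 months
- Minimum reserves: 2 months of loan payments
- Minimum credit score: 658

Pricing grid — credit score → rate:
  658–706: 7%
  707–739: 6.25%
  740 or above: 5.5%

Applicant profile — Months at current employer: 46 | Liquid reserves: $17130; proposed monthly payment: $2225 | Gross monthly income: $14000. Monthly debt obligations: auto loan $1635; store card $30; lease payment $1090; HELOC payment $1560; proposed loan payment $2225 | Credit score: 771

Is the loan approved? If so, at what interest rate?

Approved at 5.5%

Credit score 771 ≥ 658 (meets minimum)
Total monthly debts = (1,635 + 30 + 1,090 + 1,560 + 2,225) = 6,540. DTI: 6,540 ÷ 14,000 = 46.7%, within the 50% cap
Reserves = 17,130/2,225 = 7.7 months ≥ 2
Employment 46 ≥ 24 months
All requirements met. Score 771 falls in the 740 or above tier → 5.5%.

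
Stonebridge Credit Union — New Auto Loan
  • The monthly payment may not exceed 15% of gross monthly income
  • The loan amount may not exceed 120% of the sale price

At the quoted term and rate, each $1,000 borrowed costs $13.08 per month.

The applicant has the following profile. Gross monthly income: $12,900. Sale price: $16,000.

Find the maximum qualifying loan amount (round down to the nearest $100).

Payment cap: 15% × $12,900 = $1,935/month.
At $13.08 per $1,000, that supports 1,935/13.08 × 1,000 ≈ $147,935 → $147,900.
LTV cap: 120% × $16,000 = $19,200 → $19,200.
Binding constraint: loan-to-value.

$19,200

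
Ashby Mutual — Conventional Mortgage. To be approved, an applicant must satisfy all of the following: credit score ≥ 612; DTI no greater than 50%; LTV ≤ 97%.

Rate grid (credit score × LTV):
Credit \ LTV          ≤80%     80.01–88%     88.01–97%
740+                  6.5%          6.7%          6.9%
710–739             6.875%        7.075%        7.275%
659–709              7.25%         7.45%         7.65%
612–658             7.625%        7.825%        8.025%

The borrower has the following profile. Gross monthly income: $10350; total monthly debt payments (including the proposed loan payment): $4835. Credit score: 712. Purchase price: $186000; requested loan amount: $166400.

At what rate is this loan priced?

Credit score 712 ≥ 612; DTI = 4,835/10,350 = 46.7% ≤ 50%
LTV = 166,400/186,000 = 89.5% ≤ 97%
Row: 712 falls in 710–739. Column: 89.5% falls in 88.01–97%. Rate = 7.275%.

7.275%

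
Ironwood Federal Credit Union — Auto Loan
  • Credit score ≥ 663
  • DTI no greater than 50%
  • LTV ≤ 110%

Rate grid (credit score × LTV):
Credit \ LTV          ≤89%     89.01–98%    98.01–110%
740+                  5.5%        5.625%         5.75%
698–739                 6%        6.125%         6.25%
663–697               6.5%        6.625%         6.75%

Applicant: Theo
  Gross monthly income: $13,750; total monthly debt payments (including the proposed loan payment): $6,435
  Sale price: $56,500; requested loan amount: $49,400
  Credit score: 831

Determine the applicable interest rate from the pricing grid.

Credit score 831 ≥ 663; Debt-to-income = 6,435/13,750 = 46.8% — meets 50% limit
LTV = 49,400/56,500 = 87.4% ≤ 110%
Credit 831 → row 740+; LTV 87.4% → column ≤89%. Grid cell → 5.5%.

5.5%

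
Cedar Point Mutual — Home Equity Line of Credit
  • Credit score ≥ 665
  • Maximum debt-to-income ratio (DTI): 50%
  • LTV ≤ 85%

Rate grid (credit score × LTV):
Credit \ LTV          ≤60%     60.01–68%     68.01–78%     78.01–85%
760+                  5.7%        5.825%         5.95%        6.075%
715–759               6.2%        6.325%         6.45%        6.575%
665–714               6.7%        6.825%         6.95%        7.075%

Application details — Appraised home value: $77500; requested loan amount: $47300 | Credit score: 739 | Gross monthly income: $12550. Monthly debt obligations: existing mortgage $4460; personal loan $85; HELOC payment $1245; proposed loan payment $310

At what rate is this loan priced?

6.325%

Credit score 739 ≥ 665; Total monthly debts = (4,460 + 85 + 1,245 + 310) = 6,100. Debt-to-income = 6,100/12,550 = 48.6% — meets 50% limit
LTV = 47,300/77,500 = 61% ≤ 85%
Row: 739 falls in 715–759. Column: 61% falls in 60.01–68%. Rate = 6.325%.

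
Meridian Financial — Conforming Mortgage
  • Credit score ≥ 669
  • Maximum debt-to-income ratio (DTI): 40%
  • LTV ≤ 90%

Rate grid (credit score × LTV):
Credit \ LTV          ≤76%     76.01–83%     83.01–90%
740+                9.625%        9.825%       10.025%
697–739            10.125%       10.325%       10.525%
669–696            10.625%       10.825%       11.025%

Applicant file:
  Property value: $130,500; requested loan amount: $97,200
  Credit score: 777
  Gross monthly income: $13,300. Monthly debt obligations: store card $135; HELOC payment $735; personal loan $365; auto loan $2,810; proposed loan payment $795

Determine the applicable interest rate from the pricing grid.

9.625%

Credit score 777 ≥ 669; Total monthly debts = (135 + 735 + 365 + 2,810 + 795) = 4,840. DTI: 4,840 ÷ 13,300 = 36.4%, within the 40% cap
LTV = 97,200/130,500 = 74.5% ≤ 90%
Score 777 is in the 740+ band; LTV 74.5% is in the ≤76% band → 9.625%.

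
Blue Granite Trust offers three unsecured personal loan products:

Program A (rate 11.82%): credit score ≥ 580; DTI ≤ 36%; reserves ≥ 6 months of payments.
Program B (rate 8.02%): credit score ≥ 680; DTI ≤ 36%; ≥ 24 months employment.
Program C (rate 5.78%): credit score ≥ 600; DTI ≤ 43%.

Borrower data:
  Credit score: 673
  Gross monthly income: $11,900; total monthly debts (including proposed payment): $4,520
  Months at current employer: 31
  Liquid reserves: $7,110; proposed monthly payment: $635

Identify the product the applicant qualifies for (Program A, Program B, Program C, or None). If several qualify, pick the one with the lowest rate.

DTI = 4,520/11,900 = 38%.
Reserves = 7,110/635 = 11.2 months.
Program A: score 673 ≥ 580; DTI 38% > 36%; reserves 11.2 ≥ 6 mo → does not qualify.
Program B: score 673 < 680; DTI 38% > 36%; employment 31 ≥ 24 mo → does not qualify.
Program C: score 673 ≥ 600; DTI 38% ≤ 43% → qualifies.

Program C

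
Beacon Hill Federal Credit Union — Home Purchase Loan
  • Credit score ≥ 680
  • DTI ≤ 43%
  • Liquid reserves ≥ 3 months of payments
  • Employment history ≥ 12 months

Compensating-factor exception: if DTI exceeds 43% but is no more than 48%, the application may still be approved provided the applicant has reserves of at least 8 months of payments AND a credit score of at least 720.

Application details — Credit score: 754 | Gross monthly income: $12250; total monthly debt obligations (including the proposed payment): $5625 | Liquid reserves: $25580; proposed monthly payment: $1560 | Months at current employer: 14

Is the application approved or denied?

Approved

Credit score 754 ≥ 680 (meets base)
DTI = 5,625/12,250 = 45.9% > 43% — standard DTI limit exceeded.
Reserves = 25,580/1,560 = 16.4 months ≥ 3
Employment 14 ≥ 12 months
45.9% falls in the override range (43%–48%), so the compensating-factor test applies.
Override check — reserves: 16.4 mo (ok); score: 754 (ok).
Both override conditions satisfied; DTI exception granted.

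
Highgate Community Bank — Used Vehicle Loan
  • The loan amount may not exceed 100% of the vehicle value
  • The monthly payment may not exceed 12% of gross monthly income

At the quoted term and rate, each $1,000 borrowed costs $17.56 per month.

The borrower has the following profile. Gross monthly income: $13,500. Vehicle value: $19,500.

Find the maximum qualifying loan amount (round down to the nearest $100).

$19,500

Payment cap: 12% × $13,500 = $1,620/month.
At $17.56 per $1,000, that supports 1,620/17.56 × 1,000 ≈ $92,255 → $92,200.
LTV cap: 100% × $19,500 = $19,500 → $19,500.
Binding constraint: loan-to-value.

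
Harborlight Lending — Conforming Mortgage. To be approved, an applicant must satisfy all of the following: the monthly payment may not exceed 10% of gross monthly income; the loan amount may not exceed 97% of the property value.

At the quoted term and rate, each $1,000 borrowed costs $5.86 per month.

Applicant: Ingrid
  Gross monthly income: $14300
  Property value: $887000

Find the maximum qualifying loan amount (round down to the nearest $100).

$244,000

Payment cap: 10% × $14,300 = $1,430/month.
At $5.86 per $1,000, that supports 1,430/5.86 × 1,000 ≈ $244,027 → $244,000.
LTV cap: 97% × $887,000 = $860,390 → $860,300.
Binding constraint: payment-to-income.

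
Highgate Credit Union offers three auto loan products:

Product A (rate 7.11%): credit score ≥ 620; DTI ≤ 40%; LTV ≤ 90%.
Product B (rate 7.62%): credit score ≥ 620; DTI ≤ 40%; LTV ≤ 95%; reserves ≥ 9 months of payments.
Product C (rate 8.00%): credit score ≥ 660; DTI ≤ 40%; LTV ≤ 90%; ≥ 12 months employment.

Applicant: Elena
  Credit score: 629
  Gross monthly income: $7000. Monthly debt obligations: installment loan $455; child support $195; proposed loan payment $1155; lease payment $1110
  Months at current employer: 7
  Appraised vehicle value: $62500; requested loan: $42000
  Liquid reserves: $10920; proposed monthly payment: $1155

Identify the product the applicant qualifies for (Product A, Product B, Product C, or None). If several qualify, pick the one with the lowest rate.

None

Total debts = (455 + 195 + 1,155 + 1,110) = 2,915; DTI = 2,915/7,000 = 41.6%.
LTV = 42,000/62,500 = 67.2%.
Reserves = 10,920/1,155 = 9.5 months.
Product A: score 629 ≥ 620; DTI 41.6% > 40%; LTV 67.2% ≤ 90% → does not qualify.
Product B: score 629 ≥ 620; DTI 41.6% > 40%; LTV 67.2% ≤ 95%; reserves 9.5 ≥ 9 mo → does not qualify.
Product C: score 629 < 660; DTI 41.6% > 40%; LTV 67.2% ≤ 90%; employment 7 < 12 mo → does not qualify.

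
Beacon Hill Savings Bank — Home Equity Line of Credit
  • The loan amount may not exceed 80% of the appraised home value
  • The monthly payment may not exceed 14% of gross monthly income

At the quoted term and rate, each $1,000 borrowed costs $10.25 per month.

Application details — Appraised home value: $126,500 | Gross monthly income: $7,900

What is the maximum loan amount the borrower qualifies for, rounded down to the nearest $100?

Payment cap: 14% × $7,900 = $1,106/month.
At $10.25 per $1,000, that supports 1,106/10.25 × 1,000 ≈ $107,902 → $107,900.
LTV cap: 80% × $126,500 = $101,200 → $101,200.
Binding constraint: loan-to-value.

$101,200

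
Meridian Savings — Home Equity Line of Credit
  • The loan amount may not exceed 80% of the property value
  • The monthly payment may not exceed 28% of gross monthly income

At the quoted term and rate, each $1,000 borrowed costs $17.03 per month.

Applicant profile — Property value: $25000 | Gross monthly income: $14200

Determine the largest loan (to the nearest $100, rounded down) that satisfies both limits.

$20,000

Payment cap: 28% × $14,200 = $3,976/month.
At $17.03 per $1,000, that supports 3,976/17.03 × 1,000 ≈ $233,470 → $233,400.
LTV cap: 80% × $25,000 = $20,000 → $20,000.
Binding constraint: loan-to-value.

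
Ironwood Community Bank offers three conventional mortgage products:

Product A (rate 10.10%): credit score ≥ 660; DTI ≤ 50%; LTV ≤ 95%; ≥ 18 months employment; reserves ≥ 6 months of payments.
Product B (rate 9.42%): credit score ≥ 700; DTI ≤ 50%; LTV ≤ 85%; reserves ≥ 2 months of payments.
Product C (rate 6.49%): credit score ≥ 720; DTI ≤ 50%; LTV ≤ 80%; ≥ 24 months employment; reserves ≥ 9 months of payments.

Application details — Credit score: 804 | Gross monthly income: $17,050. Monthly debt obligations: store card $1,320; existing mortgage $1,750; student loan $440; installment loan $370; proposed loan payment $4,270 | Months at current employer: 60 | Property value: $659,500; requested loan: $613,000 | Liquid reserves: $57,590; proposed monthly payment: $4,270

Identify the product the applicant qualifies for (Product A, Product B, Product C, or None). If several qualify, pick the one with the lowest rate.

Total debts = (1,320 + 1,750 + 440 + 370 + 4,270) = 8,150; DTI = 8,150/17,050 = 47.8%.
LTV = 613,000/659,500 = 92.9%.
Reserves = 57,590/4,270 = 13.5 months.
Product A: score 804 ≥ 660; DTI 47.8% ≤ 50%; LTV 92.9% ≤ 95%; employment 60 ≥ 18 mo; reserves 13.5 ≥ 6 mo → qualifies.
Product B: score 804 ≥ 700; DTI 47.8% ≤ 50%; LTV 92.9% > 85%; reserves 13.5 ≥ 2 mo → does not qualify.
Product C: score 804 ≥ 720; DTI 47.8% ≤ 50%; LTV 92.9% > 80%; employment 60 ≥ 24 mo; reserves 13.5 ≥ 9 mo → does not qualify.

Product A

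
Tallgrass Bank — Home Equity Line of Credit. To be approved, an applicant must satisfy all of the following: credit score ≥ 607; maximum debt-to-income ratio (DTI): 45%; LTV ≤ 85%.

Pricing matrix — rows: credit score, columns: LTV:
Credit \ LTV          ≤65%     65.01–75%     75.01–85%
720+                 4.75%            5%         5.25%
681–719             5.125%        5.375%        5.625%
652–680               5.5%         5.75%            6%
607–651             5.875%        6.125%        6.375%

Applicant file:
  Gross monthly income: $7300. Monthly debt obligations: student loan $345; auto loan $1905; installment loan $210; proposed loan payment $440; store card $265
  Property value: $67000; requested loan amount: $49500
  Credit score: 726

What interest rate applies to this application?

Credit score 726 ≥ 607; Total monthly debts = (345 + 1,905 + 210 + 440 + 265) = 3,165. DTI: 3,165 ÷ 7,300 = 43.4%, within the 45% cap
Loan-to-value = 49,500/67,000 = 73.9% — pass (85% max)
Credit 726 → row 720+; LTV 73.9% → column 65.01–75%. Grid cell → 5%.

5%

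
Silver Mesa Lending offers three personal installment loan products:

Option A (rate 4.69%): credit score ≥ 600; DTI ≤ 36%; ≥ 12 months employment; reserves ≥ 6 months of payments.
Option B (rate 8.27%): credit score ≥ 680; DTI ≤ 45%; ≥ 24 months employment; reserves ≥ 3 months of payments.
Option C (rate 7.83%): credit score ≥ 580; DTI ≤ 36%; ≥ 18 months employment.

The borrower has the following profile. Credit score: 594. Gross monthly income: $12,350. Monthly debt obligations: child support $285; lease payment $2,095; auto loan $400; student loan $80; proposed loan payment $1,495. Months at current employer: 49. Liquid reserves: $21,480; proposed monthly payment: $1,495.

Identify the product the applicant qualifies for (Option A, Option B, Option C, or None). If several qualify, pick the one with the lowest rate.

Option C

Total debts = (285 + 2,095 + 400 + 80 + 1,495) = 4,355; DTI = 4,355/12,350 = 35.3%.
Reserves = 21,480/1,495 = 14.4 months.
Option A: score 594 < 600; DTI 35.3% ≤ 36%; employment 49 ≥ 12 mo; reserves 14.4 ≥ 6 mo → does not qualify.
Option B: score 594 < 680; DTI 35.3% ≤ 45%; employment 49 ≥ 24 mo; reserves 14.4 ≥ 3 mo → does not qualify.
Option C: score 594 ≥ 580; DTI 35.3% ≤ 36%; employment 49 ≥ 18 mo → qualifies.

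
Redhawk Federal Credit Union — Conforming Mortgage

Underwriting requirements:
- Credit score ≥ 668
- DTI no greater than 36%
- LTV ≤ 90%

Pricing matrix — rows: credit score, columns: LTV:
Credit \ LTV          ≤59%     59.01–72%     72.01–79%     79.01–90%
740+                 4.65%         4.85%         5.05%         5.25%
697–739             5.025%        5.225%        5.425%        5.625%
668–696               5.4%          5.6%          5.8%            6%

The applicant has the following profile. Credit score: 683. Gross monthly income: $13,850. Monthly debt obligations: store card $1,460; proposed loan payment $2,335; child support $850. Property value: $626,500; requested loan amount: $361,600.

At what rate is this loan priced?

5.4%

Credit score 683 ≥ 668; Total monthly debts = (1,460 + 2,335 + 850) = 4,645. DTI = 4,645/13,850 = 33.5% ≤ 36%
LTV: 361,600 ÷ 626,500 = 57.7%, within 90% cap
Row: 683 falls in 668–696. Column: 57.7% falls in ≤59%. Rate = 5.4%.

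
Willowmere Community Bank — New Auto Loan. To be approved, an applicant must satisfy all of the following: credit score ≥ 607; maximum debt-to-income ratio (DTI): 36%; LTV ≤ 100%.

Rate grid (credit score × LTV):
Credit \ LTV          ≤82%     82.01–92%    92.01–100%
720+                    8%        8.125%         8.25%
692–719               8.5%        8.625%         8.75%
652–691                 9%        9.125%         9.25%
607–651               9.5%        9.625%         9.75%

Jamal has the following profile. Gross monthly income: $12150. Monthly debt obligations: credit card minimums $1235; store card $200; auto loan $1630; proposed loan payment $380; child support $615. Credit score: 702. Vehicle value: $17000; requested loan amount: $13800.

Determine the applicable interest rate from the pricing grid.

8.5%

Credit score 702 ≥ 607; Total monthly debts = (1,235 + 200 + 1,630 + 380 + 615) = 4,060. Debt-to-income = 4,060/12,150 = 33.4% — meets 36% limit
LTV: 13,800 ÷ 17,000 = 81.2%, within 100% cap
Credit 702 → row 692–719; LTV 81.2% → column ≤82%. Grid cell → 8.5%.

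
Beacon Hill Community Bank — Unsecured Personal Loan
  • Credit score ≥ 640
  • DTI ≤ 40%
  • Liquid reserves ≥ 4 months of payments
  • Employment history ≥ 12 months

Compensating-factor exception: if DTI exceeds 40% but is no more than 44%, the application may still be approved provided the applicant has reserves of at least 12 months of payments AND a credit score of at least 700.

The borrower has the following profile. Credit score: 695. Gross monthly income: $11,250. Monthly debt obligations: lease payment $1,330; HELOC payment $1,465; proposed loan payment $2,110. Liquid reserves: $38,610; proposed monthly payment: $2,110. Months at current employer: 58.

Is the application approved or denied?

Credit score 695 ≥ 640 (meets base)
Total debts = (1,330 + 1,465 + 2,110) = 4,905. DTI = 4,905/11,250 = 43.6% > 40% — standard DTI limit exceeded.
Reserves = 38,610/2,110 = 18.3 months ≥ 4
Employment 58 ≥ 12 months
43.6% falls in the override range (40%–44%), so the compensating-factor test applies.
Override check — reserves: 18.3 mo (ok); score: 695 (below 700).
Compensating-factor requirement not fully met.

Denied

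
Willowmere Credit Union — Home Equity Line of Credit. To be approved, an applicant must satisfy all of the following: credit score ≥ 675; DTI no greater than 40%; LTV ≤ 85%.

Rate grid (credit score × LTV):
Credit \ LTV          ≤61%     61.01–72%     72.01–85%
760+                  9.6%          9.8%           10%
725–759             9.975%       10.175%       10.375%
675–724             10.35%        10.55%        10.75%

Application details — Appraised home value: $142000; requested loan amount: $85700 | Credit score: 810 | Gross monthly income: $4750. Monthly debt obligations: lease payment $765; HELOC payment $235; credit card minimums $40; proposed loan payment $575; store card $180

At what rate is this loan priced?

9.6%

Credit score 810 ≥ 675; Total monthly debts = (765 + 235 + 40 + 575 + 180) = 1,795. Debt-to-income = 1,795/4,750 = 37.8% — meets 40% limit
LTV: 85,700 ÷ 142,000 = 60.4%, within 85% cap
Row: 810 falls in 760+. Column: 60.4% falls in ≤61%. Rate = 9.6%.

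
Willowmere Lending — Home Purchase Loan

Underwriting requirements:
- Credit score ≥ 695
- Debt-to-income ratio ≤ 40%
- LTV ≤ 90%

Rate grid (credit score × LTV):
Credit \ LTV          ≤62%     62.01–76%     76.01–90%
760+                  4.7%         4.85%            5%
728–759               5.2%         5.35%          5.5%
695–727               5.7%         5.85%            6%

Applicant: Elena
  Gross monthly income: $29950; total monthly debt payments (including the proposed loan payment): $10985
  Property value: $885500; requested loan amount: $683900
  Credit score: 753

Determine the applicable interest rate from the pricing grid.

Credit score 753 ≥ 695; DTI = 10,985/29,950 = 36.7% ≤ 40%
LTV: 683,900 ÷ 885,500 = 77.2%, within 90% cap
Score 753 is in the 728–759 band; LTV 77.2% is in the 76.01–90% band → 5.5%.

5.5%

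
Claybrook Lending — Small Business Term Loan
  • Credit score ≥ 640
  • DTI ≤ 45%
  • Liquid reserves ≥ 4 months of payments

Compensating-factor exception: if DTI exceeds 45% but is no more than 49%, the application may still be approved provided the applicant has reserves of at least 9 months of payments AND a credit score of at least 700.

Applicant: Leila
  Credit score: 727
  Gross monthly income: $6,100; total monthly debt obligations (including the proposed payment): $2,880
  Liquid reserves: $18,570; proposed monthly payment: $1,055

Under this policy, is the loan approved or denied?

Credit score 727 ≥ 640 (meets base)
DTI = 2,880/6,100 = 47.2% > 45% — standard DTI limit exceeded.
Reserves: 18,570 ÷ 1,055 = 17.6 months (meets 4-month minimum)
DTI 47.2% is within the 45%–49% exception band; checking compensating factors.
Reserves 17.6 ≥ 9 months; credit score 727 ≥ 700.
Both compensating conditions met → exception applies.

Approved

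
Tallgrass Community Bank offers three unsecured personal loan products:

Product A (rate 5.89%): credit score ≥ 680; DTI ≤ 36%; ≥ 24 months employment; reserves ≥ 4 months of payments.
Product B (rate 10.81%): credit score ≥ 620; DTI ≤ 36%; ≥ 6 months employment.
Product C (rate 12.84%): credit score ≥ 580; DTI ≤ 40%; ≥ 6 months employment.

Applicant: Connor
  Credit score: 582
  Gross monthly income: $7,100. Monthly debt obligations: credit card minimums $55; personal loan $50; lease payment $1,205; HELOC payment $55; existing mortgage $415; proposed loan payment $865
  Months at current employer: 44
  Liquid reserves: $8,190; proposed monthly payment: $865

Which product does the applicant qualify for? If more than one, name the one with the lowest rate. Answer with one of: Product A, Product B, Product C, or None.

Total debts = (55 + 50 + 1,205 + 55 + 415 + 865) = 2,645; DTI = 2,645/7,100 = 37.3%.
Reserves = 8,190/865 = 9.5 months.
Product A: score 582 < 680; DTI 37.3% > 36%; employment 44 ≥ 24 mo; reserves 9.5 ≥ 4 mo → does not qualify.
Product B: score 582 < 620; DTI 37.3% > 36%; employment 44 ≥ 6 mo → does not qualify.
Product C: score 582 ≥ 580; DTI 37.3% ≤ 40%; employment 44 ≥ 6 mo → qualifies.

Product C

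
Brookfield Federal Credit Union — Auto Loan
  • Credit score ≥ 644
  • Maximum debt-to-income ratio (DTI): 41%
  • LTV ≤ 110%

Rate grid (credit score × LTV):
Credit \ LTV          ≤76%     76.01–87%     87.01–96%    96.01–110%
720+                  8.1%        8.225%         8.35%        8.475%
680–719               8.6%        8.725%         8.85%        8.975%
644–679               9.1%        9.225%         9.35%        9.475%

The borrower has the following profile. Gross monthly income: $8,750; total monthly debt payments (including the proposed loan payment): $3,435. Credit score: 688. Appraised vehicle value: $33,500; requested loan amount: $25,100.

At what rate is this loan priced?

Credit score 688 ≥ 644; DTI = 3,435/8,750 = 39.3% ≤ 41%
Loan-to-value = 25,100/33,500 = 74.9% — pass (110% max)
Credit 688 → row 680–719; LTV 74.9% → column ≤76%. Grid cell → 8.6%.

8.6%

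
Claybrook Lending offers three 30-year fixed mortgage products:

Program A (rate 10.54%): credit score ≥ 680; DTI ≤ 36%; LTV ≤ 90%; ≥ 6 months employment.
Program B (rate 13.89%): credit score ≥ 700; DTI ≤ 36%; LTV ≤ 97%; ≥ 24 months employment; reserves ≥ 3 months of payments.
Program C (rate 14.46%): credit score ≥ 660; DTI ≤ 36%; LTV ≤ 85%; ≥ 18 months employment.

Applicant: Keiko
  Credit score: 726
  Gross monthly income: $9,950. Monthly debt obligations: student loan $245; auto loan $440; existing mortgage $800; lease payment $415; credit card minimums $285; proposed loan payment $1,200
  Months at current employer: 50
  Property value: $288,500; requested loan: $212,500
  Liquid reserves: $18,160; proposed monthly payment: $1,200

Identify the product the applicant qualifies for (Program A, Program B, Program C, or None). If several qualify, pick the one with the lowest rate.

Total debts = (245 + 440 + 800 + 415 + 285 + 1,200) = 3,385; DTI = 3,385/9,950 = 34%.
LTV = 212,500/288,500 = 73.7%.
Reserves = 18,160/1,200 = 15.1 months.
Program A: score 726 ≥ 680; DTI 34% ≤ 36%; LTV 73.7% ≤ 90%; employment 50 ≥ 6 mo → qualifies.
Program B: score 726 ≥ 700; DTI 34% ≤ 36%; LTV 73.7% ≤ 97%; employment 50 ≥ 24 mo; reserves 15.1 ≥ 3 mo → qualifies.
Program C: score 726 ≥ 660; DTI 34% ≤ 36%; LTV 73.7% ≤ 85%; employment 50 ≥ 18 mo → qualifies.
Qualifying: Program A, Program B, Program C. Lowest rate is 10.54% → Program A.

Program A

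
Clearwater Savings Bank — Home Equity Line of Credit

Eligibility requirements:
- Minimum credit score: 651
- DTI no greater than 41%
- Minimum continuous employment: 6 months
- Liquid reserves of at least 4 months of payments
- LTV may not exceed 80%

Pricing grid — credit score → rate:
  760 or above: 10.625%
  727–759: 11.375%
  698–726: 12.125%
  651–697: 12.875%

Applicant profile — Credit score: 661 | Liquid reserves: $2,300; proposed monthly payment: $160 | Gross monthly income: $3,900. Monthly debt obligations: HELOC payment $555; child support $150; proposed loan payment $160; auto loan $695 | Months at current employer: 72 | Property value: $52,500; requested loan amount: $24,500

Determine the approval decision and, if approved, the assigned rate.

Approved at 12.875%

Credit score 661 ≥ 651 (meets minimum)
Liquid reserves cover 2,300/160 = 14.4 months — ≥ 4 required
LTV: 24,500 ÷ 52,500 = 46.7%, within 80% cap
Total monthly debts = (555 + 150 + 160 + 695) = 1,560. Debt-to-income = 1,560/3,900 = 40% — meets 41% limit
Employment 72 ≥ 6 months
All requirements met. Score 661 falls in the 651–697 tier → 12.875%.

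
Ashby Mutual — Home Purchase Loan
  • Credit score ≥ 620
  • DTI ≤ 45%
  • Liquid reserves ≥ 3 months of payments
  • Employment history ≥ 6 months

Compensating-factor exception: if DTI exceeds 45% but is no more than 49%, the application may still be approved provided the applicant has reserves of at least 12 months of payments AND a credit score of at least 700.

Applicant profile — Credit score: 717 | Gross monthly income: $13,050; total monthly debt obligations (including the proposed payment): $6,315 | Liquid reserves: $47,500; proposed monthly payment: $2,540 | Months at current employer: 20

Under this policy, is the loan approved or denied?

Credit score 717 ≥ 620 (meets base)
DTI: 6,315 ÷ 13,050 = 48.4%, over the 45% base limit.
Reserves = 47,500/2,540 = 18.7 months ≥ 3
Employment 20 ≥ 6 months
DTI 48.4% is within the 45%–49% exception band; checking compensating factors.
Reserves 18.7 ≥ 12 months; credit score 717 ≥ 700.
Both override conditions satisfied; DTI exception granted.

Approved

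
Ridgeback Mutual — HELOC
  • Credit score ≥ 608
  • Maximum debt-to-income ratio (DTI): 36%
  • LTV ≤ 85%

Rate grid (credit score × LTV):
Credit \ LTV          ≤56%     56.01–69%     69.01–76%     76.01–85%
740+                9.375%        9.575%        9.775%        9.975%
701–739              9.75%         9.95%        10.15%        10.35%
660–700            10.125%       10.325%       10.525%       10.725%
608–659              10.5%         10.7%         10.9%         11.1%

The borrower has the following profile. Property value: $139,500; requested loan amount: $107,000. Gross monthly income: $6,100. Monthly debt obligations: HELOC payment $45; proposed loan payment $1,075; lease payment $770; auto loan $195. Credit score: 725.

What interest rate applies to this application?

10.35%

Credit score 725 ≥ 608; Total monthly debts = (45 + 1,075 + 770 + 195) = 2,085. DTI = 2,085/6,100 = 34.2% ≤ 36%
LTV: 107,000 ÷ 139,500 = 76.7%, within 85% cap
Score 725 is in the 701–739 band; LTV 76.7% is in the 76.01–85% band → 10.35%.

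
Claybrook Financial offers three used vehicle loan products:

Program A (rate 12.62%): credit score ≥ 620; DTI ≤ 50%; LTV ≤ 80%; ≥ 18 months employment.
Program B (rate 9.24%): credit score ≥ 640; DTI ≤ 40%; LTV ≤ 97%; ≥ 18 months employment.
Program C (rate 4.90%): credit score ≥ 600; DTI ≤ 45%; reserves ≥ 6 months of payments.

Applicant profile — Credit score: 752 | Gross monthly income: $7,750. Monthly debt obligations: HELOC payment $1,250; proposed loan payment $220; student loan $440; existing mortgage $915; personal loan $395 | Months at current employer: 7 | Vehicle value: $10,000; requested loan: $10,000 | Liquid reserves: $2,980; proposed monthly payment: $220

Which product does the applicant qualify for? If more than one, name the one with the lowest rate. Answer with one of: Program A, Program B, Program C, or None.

Total debts = (1,250 + 220 + 440 + 915 + 395) = 3,220; DTI = 3,220/7,750 = 41.5%.
LTV = 10,000/10,000 = 100%.
Reserves = 2,980/220 = 13.5 months.
Program A: score 752 ≥ 620; DTI 41.5% ≤ 50%; LTV 100% > 80%; employment 7 < 18 mo → does not qualify.
Program B: score 752 ≥ 640; DTI 41.5% > 40%; LTV 100% > 97%; employment 7 < 18 mo → does not qualify.
Program C: score 752 ≥ 600; DTI 41.5% ≤ 45%; reserves 13.5 ≥ 6 mo → qualifies.

Program C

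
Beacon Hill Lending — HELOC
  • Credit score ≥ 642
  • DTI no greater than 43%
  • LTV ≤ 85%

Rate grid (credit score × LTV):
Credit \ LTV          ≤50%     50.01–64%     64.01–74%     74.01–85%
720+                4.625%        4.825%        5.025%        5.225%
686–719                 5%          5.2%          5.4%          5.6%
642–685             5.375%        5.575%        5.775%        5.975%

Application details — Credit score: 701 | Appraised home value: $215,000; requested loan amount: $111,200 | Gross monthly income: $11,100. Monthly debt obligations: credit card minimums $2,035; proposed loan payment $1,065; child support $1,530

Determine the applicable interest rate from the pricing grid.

Credit score 701 ≥ 642; Total monthly debts = (2,035 + 1,065 + 1,530) = 4,630. Debt-to-income = 4,630/11,100 = 41.7% — meets 43% limit
LTV: 111,200 ÷ 215,000 = 51.7%, within 85% cap
Credit 701 → row 686–719; LTV 51.7% → column 50.01–64%. Grid cell → 5.2%.

5.2%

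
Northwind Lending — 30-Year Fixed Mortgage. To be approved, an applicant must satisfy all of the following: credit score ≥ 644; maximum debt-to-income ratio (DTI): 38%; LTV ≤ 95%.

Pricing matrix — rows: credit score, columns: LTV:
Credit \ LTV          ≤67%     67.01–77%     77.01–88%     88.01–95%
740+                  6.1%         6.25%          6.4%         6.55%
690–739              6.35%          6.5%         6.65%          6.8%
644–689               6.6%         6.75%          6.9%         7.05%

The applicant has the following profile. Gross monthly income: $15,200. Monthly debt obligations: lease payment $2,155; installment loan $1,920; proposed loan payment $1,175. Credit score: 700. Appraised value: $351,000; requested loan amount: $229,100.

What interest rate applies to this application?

Credit score 700 ≥ 644; Total monthly debts = (2,155 + 1,920 + 1,175) = 5,250. DTI: 5,250 ÷ 15,200 = 34.5%, within the 38% cap
LTV: 229,100 ÷ 351,000 = 65.3%, within 95% cap
Row: 700 falls in 690–739. Column: 65.3% falls in ≤67%. Rate = 6.35%.

6.35%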